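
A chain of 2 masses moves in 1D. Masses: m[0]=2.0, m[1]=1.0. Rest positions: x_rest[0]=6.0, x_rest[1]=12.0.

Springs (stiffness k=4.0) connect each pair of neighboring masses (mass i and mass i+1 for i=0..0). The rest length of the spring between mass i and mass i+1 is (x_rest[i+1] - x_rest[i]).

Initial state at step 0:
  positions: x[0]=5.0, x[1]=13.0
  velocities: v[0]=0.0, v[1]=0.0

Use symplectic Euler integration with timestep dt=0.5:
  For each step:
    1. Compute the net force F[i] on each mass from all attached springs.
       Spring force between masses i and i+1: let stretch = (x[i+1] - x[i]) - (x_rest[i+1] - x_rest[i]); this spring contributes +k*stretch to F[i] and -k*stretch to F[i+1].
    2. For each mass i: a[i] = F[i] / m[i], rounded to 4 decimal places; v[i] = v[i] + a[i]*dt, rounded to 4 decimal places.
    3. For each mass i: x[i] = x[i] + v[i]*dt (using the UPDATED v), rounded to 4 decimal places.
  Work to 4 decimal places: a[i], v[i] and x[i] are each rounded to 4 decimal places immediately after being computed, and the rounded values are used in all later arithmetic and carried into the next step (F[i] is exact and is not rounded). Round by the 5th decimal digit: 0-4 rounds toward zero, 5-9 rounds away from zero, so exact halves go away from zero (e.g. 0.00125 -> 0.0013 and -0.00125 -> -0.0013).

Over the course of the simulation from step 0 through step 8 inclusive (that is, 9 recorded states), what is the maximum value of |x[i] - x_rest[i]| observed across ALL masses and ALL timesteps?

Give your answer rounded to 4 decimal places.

Answer: 2.0000

Derivation:
Step 0: x=[5.0000 13.0000] v=[0.0000 0.0000]
Step 1: x=[6.0000 11.0000] v=[2.0000 -4.0000]
Step 2: x=[6.5000 10.0000] v=[1.0000 -2.0000]
Step 3: x=[5.7500 11.5000] v=[-1.5000 3.0000]
Step 4: x=[4.8750 13.2500] v=[-1.7500 3.5000]
Step 5: x=[5.1875 12.6250] v=[0.6250 -1.2500]
Step 6: x=[6.2188 10.5625] v=[2.0625 -4.1250]
Step 7: x=[6.4219 10.1563] v=[0.4062 -0.8124]
Step 8: x=[5.4922 12.0157] v=[-1.8594 3.7188]
Max displacement = 2.0000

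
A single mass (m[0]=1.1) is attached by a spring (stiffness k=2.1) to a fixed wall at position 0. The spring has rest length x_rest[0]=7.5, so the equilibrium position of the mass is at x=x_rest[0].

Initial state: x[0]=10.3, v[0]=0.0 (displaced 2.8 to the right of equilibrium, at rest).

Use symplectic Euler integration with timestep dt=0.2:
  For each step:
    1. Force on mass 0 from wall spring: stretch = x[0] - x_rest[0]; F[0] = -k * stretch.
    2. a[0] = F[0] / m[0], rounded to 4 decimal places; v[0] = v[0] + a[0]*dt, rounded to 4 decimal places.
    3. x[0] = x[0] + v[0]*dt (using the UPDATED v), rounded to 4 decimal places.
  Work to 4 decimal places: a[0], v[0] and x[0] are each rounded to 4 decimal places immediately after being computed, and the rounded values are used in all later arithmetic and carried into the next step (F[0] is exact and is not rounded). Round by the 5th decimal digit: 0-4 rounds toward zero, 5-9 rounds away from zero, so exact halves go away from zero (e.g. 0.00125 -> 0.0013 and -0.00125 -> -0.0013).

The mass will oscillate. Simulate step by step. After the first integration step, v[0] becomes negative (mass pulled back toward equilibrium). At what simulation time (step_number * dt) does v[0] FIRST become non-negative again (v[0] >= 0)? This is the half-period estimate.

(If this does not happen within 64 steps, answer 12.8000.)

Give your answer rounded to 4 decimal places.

Answer: 2.4000

Derivation:
Step 0: x=[10.3000] v=[0.0000]
Step 1: x=[10.0862] v=[-1.0691]
Step 2: x=[9.6749] v=[-2.0566]
Step 3: x=[9.0975] v=[-2.8870]
Step 4: x=[8.3981] v=[-3.4970]
Step 5: x=[7.6301] v=[-3.8399]
Step 6: x=[6.8522] v=[-3.8896]
Step 7: x=[6.1237] v=[-3.6423]
Step 8: x=[5.5003] v=[-3.1168]
Step 9: x=[5.0296] v=[-2.3533]
Step 10: x=[4.7476] v=[-1.4101]
Step 11: x=[4.6758] v=[-0.3592]
Step 12: x=[4.8196] v=[0.7191]
First v>=0 after going negative at step 12, time=2.4000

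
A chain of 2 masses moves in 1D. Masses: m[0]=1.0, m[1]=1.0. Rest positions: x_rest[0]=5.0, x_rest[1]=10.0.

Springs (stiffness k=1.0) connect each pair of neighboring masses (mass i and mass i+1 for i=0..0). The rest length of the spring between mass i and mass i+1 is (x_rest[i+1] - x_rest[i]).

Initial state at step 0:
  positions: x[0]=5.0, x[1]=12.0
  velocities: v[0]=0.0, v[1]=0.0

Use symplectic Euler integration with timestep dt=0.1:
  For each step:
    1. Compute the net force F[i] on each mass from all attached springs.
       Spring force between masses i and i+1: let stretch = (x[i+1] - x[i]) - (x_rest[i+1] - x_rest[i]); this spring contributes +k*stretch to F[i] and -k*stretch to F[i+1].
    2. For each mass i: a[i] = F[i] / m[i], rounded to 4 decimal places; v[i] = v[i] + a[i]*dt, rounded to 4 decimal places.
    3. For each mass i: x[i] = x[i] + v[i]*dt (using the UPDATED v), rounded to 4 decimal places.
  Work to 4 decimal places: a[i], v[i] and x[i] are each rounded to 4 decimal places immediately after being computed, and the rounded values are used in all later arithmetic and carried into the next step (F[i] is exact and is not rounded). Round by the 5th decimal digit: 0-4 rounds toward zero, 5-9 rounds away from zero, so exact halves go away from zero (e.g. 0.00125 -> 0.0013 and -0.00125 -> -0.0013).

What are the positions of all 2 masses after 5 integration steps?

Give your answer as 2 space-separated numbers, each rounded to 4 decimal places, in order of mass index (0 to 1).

Step 0: x=[5.0000 12.0000] v=[0.0000 0.0000]
Step 1: x=[5.0200 11.9800] v=[0.2000 -0.2000]
Step 2: x=[5.0596 11.9404] v=[0.3960 -0.3960]
Step 3: x=[5.1180 11.8820] v=[0.5841 -0.5841]
Step 4: x=[5.1941 11.8060] v=[0.7605 -0.7605]
Step 5: x=[5.2863 11.7138] v=[0.9217 -0.9217]

Answer: 5.2863 11.7138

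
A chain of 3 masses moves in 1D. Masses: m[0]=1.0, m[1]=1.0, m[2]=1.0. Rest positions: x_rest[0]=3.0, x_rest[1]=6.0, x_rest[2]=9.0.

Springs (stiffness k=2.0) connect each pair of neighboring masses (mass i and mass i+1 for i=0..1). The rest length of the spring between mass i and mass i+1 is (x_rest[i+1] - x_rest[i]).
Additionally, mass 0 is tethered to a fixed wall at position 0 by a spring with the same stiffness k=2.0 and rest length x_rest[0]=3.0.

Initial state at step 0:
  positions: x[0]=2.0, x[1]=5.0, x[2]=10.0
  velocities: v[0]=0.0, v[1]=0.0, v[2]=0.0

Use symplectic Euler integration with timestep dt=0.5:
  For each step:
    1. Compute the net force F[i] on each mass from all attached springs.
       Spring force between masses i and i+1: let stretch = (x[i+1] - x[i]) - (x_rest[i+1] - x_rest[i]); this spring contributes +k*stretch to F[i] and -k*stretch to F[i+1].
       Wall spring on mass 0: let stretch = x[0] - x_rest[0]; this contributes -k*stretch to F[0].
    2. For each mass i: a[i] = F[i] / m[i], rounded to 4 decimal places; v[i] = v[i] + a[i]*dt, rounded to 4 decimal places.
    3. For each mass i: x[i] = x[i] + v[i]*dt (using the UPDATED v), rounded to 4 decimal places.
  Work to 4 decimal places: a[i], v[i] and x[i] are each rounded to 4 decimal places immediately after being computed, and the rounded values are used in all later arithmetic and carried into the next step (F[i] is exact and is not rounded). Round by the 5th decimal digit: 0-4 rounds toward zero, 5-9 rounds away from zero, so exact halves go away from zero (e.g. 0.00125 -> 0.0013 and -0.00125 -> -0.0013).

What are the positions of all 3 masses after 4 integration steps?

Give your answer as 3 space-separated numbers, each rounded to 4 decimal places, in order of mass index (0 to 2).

Step 0: x=[2.0000 5.0000 10.0000] v=[0.0000 0.0000 0.0000]
Step 1: x=[2.5000 6.0000 9.0000] v=[1.0000 2.0000 -2.0000]
Step 2: x=[3.5000 6.7500 8.0000] v=[2.0000 1.5000 -2.0000]
Step 3: x=[4.3750 6.5000 7.8750] v=[1.7500 -0.5000 -0.2500]
Step 4: x=[4.1250 5.8750 8.5625] v=[-0.5000 -1.2500 1.3750]

Answer: 4.1250 5.8750 8.5625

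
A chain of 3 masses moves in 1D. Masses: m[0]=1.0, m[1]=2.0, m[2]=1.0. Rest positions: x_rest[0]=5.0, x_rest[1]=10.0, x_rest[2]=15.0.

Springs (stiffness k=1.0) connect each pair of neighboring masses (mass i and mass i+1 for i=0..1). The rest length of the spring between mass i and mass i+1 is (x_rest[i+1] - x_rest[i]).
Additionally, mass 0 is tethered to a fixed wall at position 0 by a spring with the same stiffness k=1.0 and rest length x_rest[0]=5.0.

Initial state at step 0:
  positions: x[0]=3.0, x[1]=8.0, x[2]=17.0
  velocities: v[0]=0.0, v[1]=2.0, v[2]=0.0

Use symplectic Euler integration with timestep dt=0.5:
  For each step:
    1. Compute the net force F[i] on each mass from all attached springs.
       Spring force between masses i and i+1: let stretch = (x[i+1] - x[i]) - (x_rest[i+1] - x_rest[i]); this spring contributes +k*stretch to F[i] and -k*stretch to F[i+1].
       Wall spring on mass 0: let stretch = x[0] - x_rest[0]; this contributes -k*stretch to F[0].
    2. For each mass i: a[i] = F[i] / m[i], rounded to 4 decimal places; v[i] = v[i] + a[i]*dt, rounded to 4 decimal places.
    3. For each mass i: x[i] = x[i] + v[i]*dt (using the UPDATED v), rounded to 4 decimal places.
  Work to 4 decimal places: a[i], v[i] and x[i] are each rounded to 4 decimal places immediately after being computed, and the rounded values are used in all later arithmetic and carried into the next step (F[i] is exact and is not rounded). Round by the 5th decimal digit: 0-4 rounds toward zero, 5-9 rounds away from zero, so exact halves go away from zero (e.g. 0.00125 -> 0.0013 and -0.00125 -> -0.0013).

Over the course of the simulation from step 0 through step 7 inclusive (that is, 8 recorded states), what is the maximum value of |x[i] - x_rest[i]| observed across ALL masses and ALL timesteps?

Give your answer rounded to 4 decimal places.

Answer: 3.6359

Derivation:
Step 0: x=[3.0000 8.0000 17.0000] v=[0.0000 2.0000 0.0000]
Step 1: x=[3.5000 9.5000 16.0000] v=[1.0000 3.0000 -2.0000]
Step 2: x=[4.6250 11.0625 14.6250] v=[2.2500 3.1250 -2.7500]
Step 3: x=[6.2032 12.2657 13.6094] v=[3.1563 2.4063 -2.0313]
Step 4: x=[7.7462 12.8790 13.5078] v=[3.0860 1.2266 -0.2032]
Step 5: x=[8.6359 12.9293 14.4990] v=[1.7793 0.1006 1.9824]
Step 6: x=[8.4399 12.6391 16.3478] v=[-0.3920 -0.5804 3.6976]
Step 7: x=[7.1837 12.2876 18.5195] v=[-2.5124 -0.7031 4.3433]
Max displacement = 3.6359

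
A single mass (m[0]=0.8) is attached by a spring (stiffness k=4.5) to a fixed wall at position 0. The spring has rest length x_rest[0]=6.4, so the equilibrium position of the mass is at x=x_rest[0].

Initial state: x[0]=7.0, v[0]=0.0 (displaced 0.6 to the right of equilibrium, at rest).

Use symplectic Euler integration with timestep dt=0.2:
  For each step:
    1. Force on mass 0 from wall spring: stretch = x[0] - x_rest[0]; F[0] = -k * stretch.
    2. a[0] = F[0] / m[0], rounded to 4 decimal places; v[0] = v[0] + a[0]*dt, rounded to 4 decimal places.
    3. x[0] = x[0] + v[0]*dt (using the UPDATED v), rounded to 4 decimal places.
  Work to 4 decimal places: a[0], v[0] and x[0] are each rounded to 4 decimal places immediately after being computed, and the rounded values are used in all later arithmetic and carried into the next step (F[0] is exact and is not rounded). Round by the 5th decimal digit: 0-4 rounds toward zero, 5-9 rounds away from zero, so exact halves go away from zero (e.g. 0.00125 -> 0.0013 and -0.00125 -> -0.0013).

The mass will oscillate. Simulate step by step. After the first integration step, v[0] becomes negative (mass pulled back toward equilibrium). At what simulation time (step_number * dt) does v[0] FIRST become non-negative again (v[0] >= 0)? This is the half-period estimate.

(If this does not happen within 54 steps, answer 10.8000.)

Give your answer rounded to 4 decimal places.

Answer: 1.4000

Derivation:
Step 0: x=[7.0000] v=[0.0000]
Step 1: x=[6.8650] v=[-0.6750]
Step 2: x=[6.6254] v=[-1.1981]
Step 3: x=[6.3351] v=[-1.4517]
Step 4: x=[6.0594] v=[-1.3787]
Step 5: x=[5.8603] v=[-0.9955]
Step 6: x=[5.7826] v=[-0.3883]
Step 7: x=[5.8439] v=[0.3063]
First v>=0 after going negative at step 7, time=1.4000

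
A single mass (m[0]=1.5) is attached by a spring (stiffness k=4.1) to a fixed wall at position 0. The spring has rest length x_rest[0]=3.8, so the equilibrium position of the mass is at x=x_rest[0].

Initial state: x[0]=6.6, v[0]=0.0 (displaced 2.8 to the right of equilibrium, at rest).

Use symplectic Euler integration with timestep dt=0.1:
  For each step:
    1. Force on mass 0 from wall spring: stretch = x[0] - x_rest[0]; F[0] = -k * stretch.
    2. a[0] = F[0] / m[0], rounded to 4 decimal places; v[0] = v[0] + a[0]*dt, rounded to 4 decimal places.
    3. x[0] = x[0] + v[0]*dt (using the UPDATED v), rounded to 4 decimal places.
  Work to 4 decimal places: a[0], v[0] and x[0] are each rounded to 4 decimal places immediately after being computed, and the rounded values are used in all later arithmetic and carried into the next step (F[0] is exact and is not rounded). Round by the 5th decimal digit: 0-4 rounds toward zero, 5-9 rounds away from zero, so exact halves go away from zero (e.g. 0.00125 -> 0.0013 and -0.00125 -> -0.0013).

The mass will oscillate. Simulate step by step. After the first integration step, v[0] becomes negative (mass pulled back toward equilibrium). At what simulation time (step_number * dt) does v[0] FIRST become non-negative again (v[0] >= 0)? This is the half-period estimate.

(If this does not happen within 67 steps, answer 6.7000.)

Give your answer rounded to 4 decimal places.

Step 0: x=[6.6000] v=[0.0000]
Step 1: x=[6.5235] v=[-0.7653]
Step 2: x=[6.3725] v=[-1.5097]
Step 3: x=[6.1512] v=[-2.2129]
Step 4: x=[5.8656] v=[-2.8556]
Step 5: x=[5.5236] v=[-3.4202]
Step 6: x=[5.1345] v=[-3.8913]
Step 7: x=[4.7089] v=[-4.2561]
Step 8: x=[4.2585] v=[-4.5045]
Step 9: x=[3.7955] v=[-4.6298]
Step 10: x=[3.3326] v=[-4.6286]
Step 11: x=[2.8825] v=[-4.5008]
Step 12: x=[2.4575] v=[-4.2500]
Step 13: x=[2.0692] v=[-3.8831]
Step 14: x=[1.7282] v=[-3.4100]
Step 15: x=[1.4438] v=[-2.8437]
Step 16: x=[1.2238] v=[-2.1997]
Step 17: x=[1.0743] v=[-1.4955]
Step 18: x=[0.9993] v=[-0.7505]
Step 19: x=[1.0008] v=[0.0150]
First v>=0 after going negative at step 19, time=1.9000

Answer: 1.9000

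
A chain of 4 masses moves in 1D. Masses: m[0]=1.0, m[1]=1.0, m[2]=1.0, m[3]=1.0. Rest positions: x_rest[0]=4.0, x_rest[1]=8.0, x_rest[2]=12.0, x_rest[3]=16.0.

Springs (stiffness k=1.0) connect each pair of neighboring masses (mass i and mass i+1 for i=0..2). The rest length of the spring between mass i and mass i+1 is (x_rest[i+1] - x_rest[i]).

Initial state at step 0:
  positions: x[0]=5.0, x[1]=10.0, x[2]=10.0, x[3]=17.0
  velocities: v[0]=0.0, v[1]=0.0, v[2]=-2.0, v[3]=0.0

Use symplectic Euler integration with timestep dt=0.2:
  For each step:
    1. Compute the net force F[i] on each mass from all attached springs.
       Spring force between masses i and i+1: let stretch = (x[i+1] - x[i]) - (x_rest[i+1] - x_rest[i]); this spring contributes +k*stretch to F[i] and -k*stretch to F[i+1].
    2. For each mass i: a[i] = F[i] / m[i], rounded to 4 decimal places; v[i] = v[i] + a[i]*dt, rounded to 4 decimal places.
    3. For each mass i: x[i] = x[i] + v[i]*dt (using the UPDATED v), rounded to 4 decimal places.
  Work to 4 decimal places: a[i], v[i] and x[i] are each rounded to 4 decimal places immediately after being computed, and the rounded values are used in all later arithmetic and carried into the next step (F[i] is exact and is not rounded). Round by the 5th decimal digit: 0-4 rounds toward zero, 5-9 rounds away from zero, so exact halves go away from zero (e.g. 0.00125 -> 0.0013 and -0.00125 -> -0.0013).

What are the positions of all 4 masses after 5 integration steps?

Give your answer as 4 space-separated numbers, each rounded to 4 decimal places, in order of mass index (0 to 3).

Step 0: x=[5.0000 10.0000 10.0000 17.0000] v=[0.0000 0.0000 -2.0000 0.0000]
Step 1: x=[5.0400 9.8000 9.8800 16.8800] v=[0.2000 -1.0000 -0.6000 -0.6000]
Step 2: x=[5.1104 9.4128 10.0368 16.6400] v=[0.3520 -1.9360 0.7840 -1.2000]
Step 3: x=[5.1929 8.8785 10.4328 16.2959] v=[0.4125 -2.6717 1.9798 -1.7206]
Step 4: x=[5.2628 8.2589 11.0011 15.8773] v=[0.3496 -3.0980 2.8416 -2.0932]
Step 5: x=[5.2926 7.6291 11.6548 15.4236] v=[0.1488 -3.1488 3.2684 -2.2684]

Answer: 5.2926 7.6291 11.6548 15.4236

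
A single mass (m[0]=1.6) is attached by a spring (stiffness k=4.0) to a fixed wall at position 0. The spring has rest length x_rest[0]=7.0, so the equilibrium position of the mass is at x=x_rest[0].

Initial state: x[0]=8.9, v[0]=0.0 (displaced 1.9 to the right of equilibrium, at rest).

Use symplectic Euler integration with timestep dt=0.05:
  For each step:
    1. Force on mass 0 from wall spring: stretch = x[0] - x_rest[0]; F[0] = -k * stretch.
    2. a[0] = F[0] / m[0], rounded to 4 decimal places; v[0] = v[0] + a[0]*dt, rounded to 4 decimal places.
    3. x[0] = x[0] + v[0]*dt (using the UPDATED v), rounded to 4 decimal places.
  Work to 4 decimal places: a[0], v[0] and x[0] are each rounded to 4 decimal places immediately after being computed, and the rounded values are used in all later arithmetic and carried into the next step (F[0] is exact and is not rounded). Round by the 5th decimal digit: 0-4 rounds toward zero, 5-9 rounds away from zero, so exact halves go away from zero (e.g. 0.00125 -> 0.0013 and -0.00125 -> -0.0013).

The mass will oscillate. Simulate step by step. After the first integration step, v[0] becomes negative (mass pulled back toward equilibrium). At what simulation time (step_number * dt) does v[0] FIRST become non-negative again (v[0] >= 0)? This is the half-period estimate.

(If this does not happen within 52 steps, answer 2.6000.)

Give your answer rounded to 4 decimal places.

Answer: 2.0000

Derivation:
Step 0: x=[8.9000] v=[0.0000]
Step 1: x=[8.8881] v=[-0.2375]
Step 2: x=[8.8644] v=[-0.4735]
Step 3: x=[8.8291] v=[-0.7066]
Step 4: x=[8.7823] v=[-0.9352]
Step 5: x=[8.7244] v=[-1.1580]
Step 6: x=[8.6557] v=[-1.3736]
Step 7: x=[8.5767] v=[-1.5806]
Step 8: x=[8.4878] v=[-1.7777]
Step 9: x=[8.3896] v=[-1.9637]
Step 10: x=[8.2827] v=[-2.1374]
Step 11: x=[8.1678] v=[-2.2977]
Step 12: x=[8.0456] v=[-2.4437]
Step 13: x=[7.9169] v=[-2.5744]
Step 14: x=[7.7825] v=[-2.6890]
Step 15: x=[7.6432] v=[-2.7868]
Step 16: x=[7.4998] v=[-2.8672]
Step 17: x=[7.3533] v=[-2.9297]
Step 18: x=[7.2046] v=[-2.9739]
Step 19: x=[7.0546] v=[-2.9995]
Step 20: x=[6.9043] v=[-3.0063]
Step 21: x=[6.7546] v=[-2.9943]
Step 22: x=[6.6064] v=[-2.9636]
Step 23: x=[6.4607] v=[-2.9144]
Step 24: x=[6.3184] v=[-2.8470]
Step 25: x=[6.1803] v=[-2.7618]
Step 26: x=[6.0473] v=[-2.6593]
Step 27: x=[5.9203] v=[-2.5402]
Step 28: x=[5.8000] v=[-2.4052]
Step 29: x=[5.6872] v=[-2.2552]
Step 30: x=[5.5826] v=[-2.0911]
Step 31: x=[5.4869] v=[-1.9139]
Step 32: x=[5.4007] v=[-1.7248]
Step 33: x=[5.3245] v=[-1.5249]
Step 34: x=[5.2587] v=[-1.3155]
Step 35: x=[5.2038] v=[-1.0978]
Step 36: x=[5.1601] v=[-0.8733]
Step 37: x=[5.1279] v=[-0.6433]
Step 38: x=[5.1074] v=[-0.4093]
Step 39: x=[5.0988] v=[-0.1727]
Step 40: x=[5.1021] v=[0.0650]
First v>=0 after going negative at step 40, time=2.0000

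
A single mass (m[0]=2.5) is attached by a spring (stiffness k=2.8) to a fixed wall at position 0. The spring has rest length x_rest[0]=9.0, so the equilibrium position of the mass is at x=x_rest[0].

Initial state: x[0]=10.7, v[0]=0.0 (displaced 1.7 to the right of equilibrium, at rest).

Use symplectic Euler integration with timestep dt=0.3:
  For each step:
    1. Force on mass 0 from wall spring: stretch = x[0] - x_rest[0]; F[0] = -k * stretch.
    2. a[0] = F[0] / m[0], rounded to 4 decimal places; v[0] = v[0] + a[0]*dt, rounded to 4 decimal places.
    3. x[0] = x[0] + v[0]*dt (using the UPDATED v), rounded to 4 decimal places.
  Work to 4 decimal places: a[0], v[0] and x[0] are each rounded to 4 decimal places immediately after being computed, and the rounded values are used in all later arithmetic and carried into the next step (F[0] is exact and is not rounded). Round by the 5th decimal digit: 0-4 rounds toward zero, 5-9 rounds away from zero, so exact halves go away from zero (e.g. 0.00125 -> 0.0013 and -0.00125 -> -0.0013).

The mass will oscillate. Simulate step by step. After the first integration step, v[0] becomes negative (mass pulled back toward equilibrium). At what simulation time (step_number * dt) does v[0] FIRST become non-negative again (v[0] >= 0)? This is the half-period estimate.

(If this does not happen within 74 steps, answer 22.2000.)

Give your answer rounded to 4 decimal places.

Step 0: x=[10.7000] v=[0.0000]
Step 1: x=[10.5286] v=[-0.5712]
Step 2: x=[10.2032] v=[-1.0848]
Step 3: x=[9.7565] v=[-1.4891]
Step 4: x=[9.2335] v=[-1.7433]
Step 5: x=[8.6870] v=[-1.8218]
Step 6: x=[8.1720] v=[-1.7166]
Step 7: x=[7.7405] v=[-1.4384]
Step 8: x=[7.4359] v=[-1.0152]
Step 9: x=[7.2890] v=[-0.4897]
Step 10: x=[7.3146] v=[0.0852]
First v>=0 after going negative at step 10, time=3.0000

Answer: 3.0000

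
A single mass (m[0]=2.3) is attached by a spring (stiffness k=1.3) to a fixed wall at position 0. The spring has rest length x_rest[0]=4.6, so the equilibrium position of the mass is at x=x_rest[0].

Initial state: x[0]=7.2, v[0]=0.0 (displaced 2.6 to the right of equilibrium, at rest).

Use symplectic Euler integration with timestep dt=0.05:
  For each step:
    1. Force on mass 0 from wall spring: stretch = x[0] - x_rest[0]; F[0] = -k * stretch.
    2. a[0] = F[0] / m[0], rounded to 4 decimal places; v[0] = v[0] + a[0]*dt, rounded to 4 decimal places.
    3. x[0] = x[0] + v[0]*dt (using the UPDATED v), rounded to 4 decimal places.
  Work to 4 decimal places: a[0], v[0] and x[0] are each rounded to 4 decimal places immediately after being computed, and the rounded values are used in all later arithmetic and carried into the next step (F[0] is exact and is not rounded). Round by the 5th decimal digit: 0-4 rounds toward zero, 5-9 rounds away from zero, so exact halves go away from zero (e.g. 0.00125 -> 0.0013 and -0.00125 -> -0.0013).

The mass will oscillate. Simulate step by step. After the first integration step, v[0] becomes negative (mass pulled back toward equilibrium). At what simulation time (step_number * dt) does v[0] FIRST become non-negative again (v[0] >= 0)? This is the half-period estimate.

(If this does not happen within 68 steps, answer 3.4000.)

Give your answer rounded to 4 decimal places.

Answer: 3.4000

Derivation:
Step 0: x=[7.2000] v=[0.0000]
Step 1: x=[7.1963] v=[-0.0735]
Step 2: x=[7.1890] v=[-0.1469]
Step 3: x=[7.1780] v=[-0.2201]
Step 4: x=[7.1634] v=[-0.2930]
Step 5: x=[7.1451] v=[-0.3654]
Step 6: x=[7.1232] v=[-0.4373]
Step 7: x=[7.0978] v=[-0.5086]
Step 8: x=[7.0688] v=[-0.5792]
Step 9: x=[7.0364] v=[-0.6490]
Step 10: x=[7.0005] v=[-0.7179]
Step 11: x=[6.9612] v=[-0.7857]
Step 12: x=[6.9186] v=[-0.8524]
Step 13: x=[6.8727] v=[-0.9179]
Step 14: x=[6.8236] v=[-0.9821]
Step 15: x=[6.7714] v=[-1.0449]
Step 16: x=[6.7161] v=[-1.1063]
Step 17: x=[6.6578] v=[-1.1661]
Step 18: x=[6.5966] v=[-1.2243]
Step 19: x=[6.5326] v=[-1.2807]
Step 20: x=[6.4658] v=[-1.3353]
Step 21: x=[6.3964] v=[-1.3880]
Step 22: x=[6.3245] v=[-1.4388]
Step 23: x=[6.2501] v=[-1.4875]
Step 24: x=[6.1734] v=[-1.5341]
Step 25: x=[6.0945] v=[-1.5786]
Step 26: x=[6.0135] v=[-1.6208]
Step 27: x=[5.9305] v=[-1.6607]
Step 28: x=[5.8456] v=[-1.6983]
Step 29: x=[5.7589] v=[-1.7335]
Step 30: x=[5.6706] v=[-1.7663]
Step 31: x=[5.5808] v=[-1.7966]
Step 32: x=[5.4896] v=[-1.8243]
Step 33: x=[5.3971] v=[-1.8494]
Step 34: x=[5.3035] v=[-1.8719]
Step 35: x=[5.2089] v=[-1.8918]
Step 36: x=[5.1135] v=[-1.9090]
Step 37: x=[5.0173] v=[-1.9235]
Step 38: x=[4.9205] v=[-1.9353]
Step 39: x=[4.8233] v=[-1.9444]
Step 40: x=[4.7258] v=[-1.9507]
Step 41: x=[4.6281] v=[-1.9543]
Step 42: x=[4.5303] v=[-1.9551]
Step 43: x=[4.4326] v=[-1.9531]
Step 44: x=[4.3352] v=[-1.9484]
Step 45: x=[4.2382] v=[-1.9409]
Step 46: x=[4.1417] v=[-1.9307]
Step 47: x=[4.0458] v=[-1.9178]
Step 48: x=[3.9507] v=[-1.9021]
Step 49: x=[3.8565] v=[-1.8838]
Step 50: x=[3.7634] v=[-1.8628]
Step 51: x=[3.6714] v=[-1.8392]
Step 52: x=[3.5808] v=[-1.8130]
Step 53: x=[3.4916] v=[-1.7842]
Step 54: x=[3.4040] v=[-1.7529]
Step 55: x=[3.3180] v=[-1.7191]
Step 56: x=[3.2339] v=[-1.6829]
Step 57: x=[3.1517] v=[-1.6443]
Step 58: x=[3.0715] v=[-1.6034]
Step 59: x=[2.9935] v=[-1.5602]
Step 60: x=[2.9178] v=[-1.5148]
Step 61: x=[2.8444] v=[-1.4673]
Step 62: x=[2.7735] v=[-1.4177]
Step 63: x=[2.7052] v=[-1.3661]
Step 64: x=[2.6396] v=[-1.3126]
Step 65: x=[2.5767] v=[-1.2572]
Step 66: x=[2.5167] v=[-1.2000]
Step 67: x=[2.4596] v=[-1.1411]
Step 68: x=[2.4056] v=[-1.0806]
v[0] did not become non-negative within 68 steps; using fallback time=3.4000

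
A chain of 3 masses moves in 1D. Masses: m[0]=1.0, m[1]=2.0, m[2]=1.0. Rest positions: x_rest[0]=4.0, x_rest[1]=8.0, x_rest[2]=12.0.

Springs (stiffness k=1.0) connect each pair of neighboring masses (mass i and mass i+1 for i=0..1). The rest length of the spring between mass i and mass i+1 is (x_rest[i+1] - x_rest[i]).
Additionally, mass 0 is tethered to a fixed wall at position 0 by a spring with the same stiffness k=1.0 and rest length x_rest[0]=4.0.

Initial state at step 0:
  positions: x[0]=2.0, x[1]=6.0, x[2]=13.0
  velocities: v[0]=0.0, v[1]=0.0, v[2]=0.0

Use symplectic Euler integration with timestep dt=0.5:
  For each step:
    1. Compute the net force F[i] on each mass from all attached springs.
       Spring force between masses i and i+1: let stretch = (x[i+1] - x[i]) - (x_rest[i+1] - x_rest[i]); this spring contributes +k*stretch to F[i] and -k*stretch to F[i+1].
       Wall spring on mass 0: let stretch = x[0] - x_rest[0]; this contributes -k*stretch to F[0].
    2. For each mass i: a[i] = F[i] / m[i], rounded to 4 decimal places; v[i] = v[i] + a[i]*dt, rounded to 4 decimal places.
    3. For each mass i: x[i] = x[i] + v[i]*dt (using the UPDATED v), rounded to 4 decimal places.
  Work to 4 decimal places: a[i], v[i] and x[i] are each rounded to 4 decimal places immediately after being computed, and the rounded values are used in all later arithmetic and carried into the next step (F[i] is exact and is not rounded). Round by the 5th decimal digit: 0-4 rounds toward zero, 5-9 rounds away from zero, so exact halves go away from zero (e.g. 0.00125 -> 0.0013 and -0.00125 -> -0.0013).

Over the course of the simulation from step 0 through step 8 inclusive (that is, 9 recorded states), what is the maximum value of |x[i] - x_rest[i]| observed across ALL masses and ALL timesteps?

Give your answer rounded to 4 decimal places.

Step 0: x=[2.0000 6.0000 13.0000] v=[0.0000 0.0000 0.0000]
Step 1: x=[2.5000 6.3750 12.2500] v=[1.0000 0.7500 -1.5000]
Step 2: x=[3.3438 7.0000 11.0313] v=[1.6875 1.2500 -2.4375]
Step 3: x=[4.2657 7.6719 9.8047] v=[1.8437 1.3438 -2.4532]
Step 4: x=[4.9727 8.1847 9.0449] v=[1.4140 1.0255 -1.5196]
Step 5: x=[5.2396 8.4035 9.0701] v=[0.5337 0.4376 0.0503]
Step 6: x=[4.9875 8.3101 9.9286] v=[-0.5042 -0.1868 1.7170]
Step 7: x=[4.3192 8.0037 11.3825] v=[-1.3367 -0.6129 2.9078]
Step 8: x=[3.4922 7.6590 12.9917] v=[-1.6541 -0.6894 3.2184]
Max displacement = 2.9551

Answer: 2.9551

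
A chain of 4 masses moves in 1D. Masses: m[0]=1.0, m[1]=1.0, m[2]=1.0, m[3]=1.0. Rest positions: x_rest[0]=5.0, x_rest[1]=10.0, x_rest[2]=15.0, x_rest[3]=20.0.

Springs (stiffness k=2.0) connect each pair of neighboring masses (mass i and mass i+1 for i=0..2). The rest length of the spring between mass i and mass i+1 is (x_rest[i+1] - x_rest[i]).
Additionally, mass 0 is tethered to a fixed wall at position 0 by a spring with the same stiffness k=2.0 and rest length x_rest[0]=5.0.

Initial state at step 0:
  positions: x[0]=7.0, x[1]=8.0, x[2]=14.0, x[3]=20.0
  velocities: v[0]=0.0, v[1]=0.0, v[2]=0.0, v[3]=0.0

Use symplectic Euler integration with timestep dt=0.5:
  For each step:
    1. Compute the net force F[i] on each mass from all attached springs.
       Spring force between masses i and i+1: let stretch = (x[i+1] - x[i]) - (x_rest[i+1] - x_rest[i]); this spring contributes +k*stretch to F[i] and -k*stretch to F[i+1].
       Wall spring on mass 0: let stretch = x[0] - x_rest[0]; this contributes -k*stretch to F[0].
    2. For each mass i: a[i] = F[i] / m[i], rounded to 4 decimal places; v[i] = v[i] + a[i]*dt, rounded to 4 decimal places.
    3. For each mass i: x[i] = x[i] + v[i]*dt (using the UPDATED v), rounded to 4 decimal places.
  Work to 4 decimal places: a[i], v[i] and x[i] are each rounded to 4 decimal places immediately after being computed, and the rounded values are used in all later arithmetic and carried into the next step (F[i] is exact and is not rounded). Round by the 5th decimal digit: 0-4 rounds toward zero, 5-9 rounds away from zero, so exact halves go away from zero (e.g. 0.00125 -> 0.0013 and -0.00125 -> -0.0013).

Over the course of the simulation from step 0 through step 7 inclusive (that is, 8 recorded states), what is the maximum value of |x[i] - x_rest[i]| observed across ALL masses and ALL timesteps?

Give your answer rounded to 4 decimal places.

Step 0: x=[7.0000 8.0000 14.0000 20.0000] v=[0.0000 0.0000 0.0000 0.0000]
Step 1: x=[4.0000 10.5000 14.0000 19.5000] v=[-6.0000 5.0000 0.0000 -1.0000]
Step 2: x=[2.2500 11.5000 15.0000 18.7500] v=[-3.5000 2.0000 2.0000 -1.5000]
Step 3: x=[4.0000 9.6250 16.1250 18.6250] v=[3.5000 -3.7500 2.2500 -0.2500]
Step 4: x=[6.5625 8.1875 15.2500 19.7500] v=[5.1250 -2.8750 -1.7500 2.2500]
Step 5: x=[6.6563 9.4688 13.0938 21.1250] v=[0.1875 2.5625 -4.3125 2.7500]
Step 6: x=[4.8282 11.1563 13.1407 20.9844] v=[-3.6563 3.3750 0.0937 -0.2812]
Step 7: x=[3.7500 10.6720 16.1172 19.4220] v=[-2.1564 -0.9687 5.9530 -3.1249]
Max displacement = 2.7500

Answer: 2.7500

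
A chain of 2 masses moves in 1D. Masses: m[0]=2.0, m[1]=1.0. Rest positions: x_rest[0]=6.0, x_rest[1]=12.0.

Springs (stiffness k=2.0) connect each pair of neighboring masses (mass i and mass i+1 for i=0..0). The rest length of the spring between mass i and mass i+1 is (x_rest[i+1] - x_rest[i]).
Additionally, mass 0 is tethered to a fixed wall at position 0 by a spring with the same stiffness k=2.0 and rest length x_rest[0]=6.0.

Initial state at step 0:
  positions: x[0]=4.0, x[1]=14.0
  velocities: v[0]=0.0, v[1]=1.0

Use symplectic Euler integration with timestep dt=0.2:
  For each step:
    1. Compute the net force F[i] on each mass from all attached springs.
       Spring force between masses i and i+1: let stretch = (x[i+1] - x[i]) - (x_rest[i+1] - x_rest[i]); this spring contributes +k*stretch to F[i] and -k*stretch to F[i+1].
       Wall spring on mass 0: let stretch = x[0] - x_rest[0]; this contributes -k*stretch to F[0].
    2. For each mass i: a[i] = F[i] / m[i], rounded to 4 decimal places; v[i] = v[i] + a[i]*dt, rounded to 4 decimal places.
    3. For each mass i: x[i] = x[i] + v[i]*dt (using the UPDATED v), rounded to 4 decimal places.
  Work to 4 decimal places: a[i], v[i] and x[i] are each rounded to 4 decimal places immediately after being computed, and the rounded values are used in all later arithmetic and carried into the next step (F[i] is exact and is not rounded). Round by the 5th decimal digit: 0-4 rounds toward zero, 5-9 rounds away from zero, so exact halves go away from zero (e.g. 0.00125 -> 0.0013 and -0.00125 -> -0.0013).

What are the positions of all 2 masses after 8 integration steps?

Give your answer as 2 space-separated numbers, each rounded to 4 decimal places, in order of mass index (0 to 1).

Answer: 8.0623 10.0964

Derivation:
Step 0: x=[4.0000 14.0000] v=[0.0000 1.0000]
Step 1: x=[4.2400 13.8800] v=[1.2000 -0.6000]
Step 2: x=[4.6960 13.4688] v=[2.2800 -2.0560]
Step 3: x=[5.3151 12.8358] v=[3.0954 -3.1651]
Step 4: x=[6.0224 12.0811] v=[3.5365 -3.7734]
Step 5: x=[6.7312 11.3217] v=[3.5438 -3.7969]
Step 6: x=[7.3543 10.6751] v=[3.1157 -3.2331]
Step 7: x=[7.8161 10.2428] v=[2.3090 -2.1614]
Step 8: x=[8.0623 10.0964] v=[1.2311 -0.7321]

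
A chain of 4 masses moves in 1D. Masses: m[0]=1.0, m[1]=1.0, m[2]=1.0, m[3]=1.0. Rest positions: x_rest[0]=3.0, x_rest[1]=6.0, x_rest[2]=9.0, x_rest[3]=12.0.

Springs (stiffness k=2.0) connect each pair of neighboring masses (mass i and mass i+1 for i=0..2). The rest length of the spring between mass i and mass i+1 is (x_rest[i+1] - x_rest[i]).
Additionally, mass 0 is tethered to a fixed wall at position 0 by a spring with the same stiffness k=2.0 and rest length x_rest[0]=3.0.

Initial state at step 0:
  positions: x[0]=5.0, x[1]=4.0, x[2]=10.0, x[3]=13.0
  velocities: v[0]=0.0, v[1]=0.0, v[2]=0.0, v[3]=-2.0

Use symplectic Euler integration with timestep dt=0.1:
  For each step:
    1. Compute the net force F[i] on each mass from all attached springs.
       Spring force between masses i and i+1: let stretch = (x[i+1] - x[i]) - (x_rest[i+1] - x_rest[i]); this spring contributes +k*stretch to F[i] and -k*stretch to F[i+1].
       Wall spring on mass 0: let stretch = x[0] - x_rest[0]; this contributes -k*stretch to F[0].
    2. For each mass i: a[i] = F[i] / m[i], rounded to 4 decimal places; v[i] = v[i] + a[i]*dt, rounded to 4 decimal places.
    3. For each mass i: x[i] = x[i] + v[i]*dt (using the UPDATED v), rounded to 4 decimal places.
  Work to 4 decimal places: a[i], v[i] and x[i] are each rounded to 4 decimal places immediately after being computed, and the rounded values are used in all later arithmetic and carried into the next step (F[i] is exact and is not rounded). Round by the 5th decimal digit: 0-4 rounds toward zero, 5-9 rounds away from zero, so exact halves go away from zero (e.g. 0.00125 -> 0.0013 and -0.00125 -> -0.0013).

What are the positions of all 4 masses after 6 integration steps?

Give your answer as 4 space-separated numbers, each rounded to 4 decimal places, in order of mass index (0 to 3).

Answer: 2.9724 6.3423 8.9433 11.8577

Derivation:
Step 0: x=[5.0000 4.0000 10.0000 13.0000] v=[0.0000 0.0000 0.0000 -2.0000]
Step 1: x=[4.8800 4.1400 9.9400 12.8000] v=[-1.2000 1.4000 -0.6000 -2.0000]
Step 2: x=[4.6476 4.4108 9.8212 12.6028] v=[-2.3240 2.7080 -1.1880 -1.9720]
Step 3: x=[4.3175 4.7945 9.6498 12.4100] v=[-3.3009 3.8374 -1.7138 -1.9283]
Step 4: x=[3.9106 5.2658 9.4365 12.2220] v=[-4.0690 4.7131 -2.1328 -1.8803]
Step 5: x=[3.4526 5.7934 9.1955 12.0383] v=[-4.5801 5.2762 -2.4098 -1.8374]
Step 6: x=[2.9724 6.3423 8.9433 11.8577] v=[-4.8025 5.4885 -2.5217 -1.8060]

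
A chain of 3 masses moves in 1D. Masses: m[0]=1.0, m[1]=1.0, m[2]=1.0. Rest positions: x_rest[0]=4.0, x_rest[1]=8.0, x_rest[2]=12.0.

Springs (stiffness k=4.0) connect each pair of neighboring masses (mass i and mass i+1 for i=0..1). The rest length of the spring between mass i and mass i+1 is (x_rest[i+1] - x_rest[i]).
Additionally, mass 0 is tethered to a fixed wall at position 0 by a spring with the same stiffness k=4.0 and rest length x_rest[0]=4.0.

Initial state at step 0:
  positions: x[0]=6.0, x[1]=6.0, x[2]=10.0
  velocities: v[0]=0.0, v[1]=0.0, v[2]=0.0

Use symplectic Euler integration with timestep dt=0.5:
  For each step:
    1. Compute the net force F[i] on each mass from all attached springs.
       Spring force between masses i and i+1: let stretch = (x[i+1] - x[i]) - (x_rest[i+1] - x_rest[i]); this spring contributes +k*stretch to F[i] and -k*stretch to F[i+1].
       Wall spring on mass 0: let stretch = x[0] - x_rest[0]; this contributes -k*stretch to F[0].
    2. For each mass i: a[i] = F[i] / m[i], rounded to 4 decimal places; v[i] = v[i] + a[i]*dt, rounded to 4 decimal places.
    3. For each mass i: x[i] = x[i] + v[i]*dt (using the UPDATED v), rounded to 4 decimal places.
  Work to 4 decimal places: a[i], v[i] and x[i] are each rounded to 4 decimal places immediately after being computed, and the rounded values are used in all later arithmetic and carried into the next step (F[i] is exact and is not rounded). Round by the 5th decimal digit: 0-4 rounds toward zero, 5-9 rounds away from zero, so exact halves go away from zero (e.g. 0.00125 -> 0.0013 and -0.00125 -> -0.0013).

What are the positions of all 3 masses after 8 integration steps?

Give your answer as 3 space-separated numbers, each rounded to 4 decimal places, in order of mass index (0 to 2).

Step 0: x=[6.0000 6.0000 10.0000] v=[0.0000 0.0000 0.0000]
Step 1: x=[0.0000 10.0000 10.0000] v=[-12.0000 8.0000 0.0000]
Step 2: x=[4.0000 4.0000 14.0000] v=[8.0000 -12.0000 8.0000]
Step 3: x=[4.0000 8.0000 12.0000] v=[0.0000 8.0000 -4.0000]
Step 4: x=[4.0000 12.0000 10.0000] v=[0.0000 8.0000 -4.0000]
Step 5: x=[8.0000 6.0000 14.0000] v=[8.0000 -12.0000 8.0000]
Step 6: x=[2.0000 10.0000 14.0000] v=[-12.0000 8.0000 0.0000]
Step 7: x=[2.0000 10.0000 14.0000] v=[0.0000 0.0000 0.0000]
Step 8: x=[8.0000 6.0000 14.0000] v=[12.0000 -8.0000 0.0000]

Answer: 8.0000 6.0000 14.0000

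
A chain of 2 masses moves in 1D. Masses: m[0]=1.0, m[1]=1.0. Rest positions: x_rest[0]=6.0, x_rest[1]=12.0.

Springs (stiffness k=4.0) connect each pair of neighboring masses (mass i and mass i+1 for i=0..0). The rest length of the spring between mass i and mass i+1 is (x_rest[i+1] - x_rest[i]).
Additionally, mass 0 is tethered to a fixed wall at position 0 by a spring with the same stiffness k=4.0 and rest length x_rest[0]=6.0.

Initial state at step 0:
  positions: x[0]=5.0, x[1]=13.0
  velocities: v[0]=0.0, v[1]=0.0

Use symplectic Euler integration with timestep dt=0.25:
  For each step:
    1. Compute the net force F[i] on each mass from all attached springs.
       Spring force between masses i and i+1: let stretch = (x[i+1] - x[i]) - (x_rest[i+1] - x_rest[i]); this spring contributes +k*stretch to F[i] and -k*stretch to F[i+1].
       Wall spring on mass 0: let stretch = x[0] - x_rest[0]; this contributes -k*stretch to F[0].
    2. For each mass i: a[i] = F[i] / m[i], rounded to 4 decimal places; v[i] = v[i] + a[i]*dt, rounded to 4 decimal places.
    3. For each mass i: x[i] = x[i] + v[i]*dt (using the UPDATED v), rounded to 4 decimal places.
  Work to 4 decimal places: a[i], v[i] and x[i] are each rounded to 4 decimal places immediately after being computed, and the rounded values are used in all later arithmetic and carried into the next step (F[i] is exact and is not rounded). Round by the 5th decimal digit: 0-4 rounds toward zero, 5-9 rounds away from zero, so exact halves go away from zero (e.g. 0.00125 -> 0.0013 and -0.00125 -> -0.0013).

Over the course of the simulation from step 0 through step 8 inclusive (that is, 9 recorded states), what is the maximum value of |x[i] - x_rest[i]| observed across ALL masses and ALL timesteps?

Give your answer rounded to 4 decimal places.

Answer: 1.3979

Derivation:
Step 0: x=[5.0000 13.0000] v=[0.0000 0.0000]
Step 1: x=[5.7500 12.5000] v=[3.0000 -2.0000]
Step 2: x=[6.7500 11.8125] v=[4.0000 -2.7500]
Step 3: x=[7.3281 11.3594] v=[2.3125 -1.8125]
Step 4: x=[7.0820 11.3985] v=[-0.9843 0.1562]
Step 5: x=[6.1446 11.8584] v=[-3.7498 1.8397]
Step 6: x=[5.0995 12.3899] v=[-4.1806 2.1259]
Step 7: x=[4.6021 12.5988] v=[-1.9897 0.8355]
Step 8: x=[4.9533 12.3085] v=[1.4049 -1.1612]
Max displacement = 1.3979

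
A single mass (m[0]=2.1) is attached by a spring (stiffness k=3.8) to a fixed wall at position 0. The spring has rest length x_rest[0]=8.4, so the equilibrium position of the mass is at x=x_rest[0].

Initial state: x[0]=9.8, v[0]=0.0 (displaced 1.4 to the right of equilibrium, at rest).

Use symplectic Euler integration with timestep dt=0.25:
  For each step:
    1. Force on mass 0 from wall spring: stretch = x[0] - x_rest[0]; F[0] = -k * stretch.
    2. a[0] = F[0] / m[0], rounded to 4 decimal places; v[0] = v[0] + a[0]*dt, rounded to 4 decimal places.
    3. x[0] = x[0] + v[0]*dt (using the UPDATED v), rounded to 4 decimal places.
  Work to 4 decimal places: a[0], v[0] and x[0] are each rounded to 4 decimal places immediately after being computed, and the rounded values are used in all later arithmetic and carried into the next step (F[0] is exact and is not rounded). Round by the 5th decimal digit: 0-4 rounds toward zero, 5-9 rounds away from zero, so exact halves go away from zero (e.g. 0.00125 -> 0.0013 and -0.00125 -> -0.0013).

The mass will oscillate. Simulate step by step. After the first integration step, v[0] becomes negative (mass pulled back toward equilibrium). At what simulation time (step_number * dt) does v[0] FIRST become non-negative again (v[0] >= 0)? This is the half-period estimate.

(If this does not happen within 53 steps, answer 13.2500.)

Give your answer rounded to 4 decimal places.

Answer: 2.5000

Derivation:
Step 0: x=[9.8000] v=[0.0000]
Step 1: x=[9.6417] v=[-0.6333]
Step 2: x=[9.3430] v=[-1.1950]
Step 3: x=[8.9376] v=[-1.6216]
Step 4: x=[8.4714] v=[-1.8648]
Step 5: x=[7.9971] v=[-1.8971]
Step 6: x=[7.5684] v=[-1.7148]
Step 7: x=[7.2338] v=[-1.3386]
Step 8: x=[7.0311] v=[-0.8110]
Step 9: x=[6.9832] v=[-0.1917]
Step 10: x=[7.0955] v=[0.4492]
First v>=0 after going negative at step 10, time=2.5000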